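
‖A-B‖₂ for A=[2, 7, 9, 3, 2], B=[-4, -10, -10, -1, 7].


d = √((2+ 4)² + (7+ 10)² + (9+ 10)² + (3+ 1)² + (2-7)²)
  = √(36 + 289 + 361 + 16 + 25)
  = √727 = 26.9629

26.9629


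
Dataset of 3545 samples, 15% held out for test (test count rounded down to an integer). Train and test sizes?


Test = ⌊3545·15/100⌋ = 531
Train = 3545 - 531 = 3014

Train: 3014, Test: 531


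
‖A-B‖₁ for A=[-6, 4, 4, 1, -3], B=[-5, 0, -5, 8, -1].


d = |-6+ 5| + |4-0| + |4+ 5| + |1-8| + |-3+ 1|
  = 1 + 4 + 9 + 7 + 2
  = 23

23


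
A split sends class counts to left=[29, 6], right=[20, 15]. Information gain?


Parent = [49, 21], H_parent = 0.8813
H_left = 0.661 (n=35), H_right = 0.9852 (n=35)
H_children = (35/70)·0.661 + (35/70)·0.9852 = 0.8231
IG = 0.8813 - 0.8231 = 0.0582

0.0582


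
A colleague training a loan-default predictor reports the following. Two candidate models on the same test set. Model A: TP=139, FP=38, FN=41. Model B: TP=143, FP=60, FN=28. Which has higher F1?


Model A: P=139/177=0.7853, R=139/180=0.7722, F1=2PR/(P+R)=2TP/(2TP+FP+FN)=278/357=0.7787
Model B: P=143/203=0.7044, R=143/171=0.8363, F1=2PR/(P+R)=2TP/(2TP+FP+FN)=286/374=0.7647
0.7787 > 0.7647 → Model A

Model A


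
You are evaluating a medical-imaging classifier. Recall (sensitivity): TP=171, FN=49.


Recall = TP/(TP+FN)
= 171/(171+49)
= 171/220 = 77.73%

77.73%


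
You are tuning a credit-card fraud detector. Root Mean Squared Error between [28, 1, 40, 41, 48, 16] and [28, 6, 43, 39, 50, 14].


MSE = 46/6 = 7.6667
RMSE = √(46/6) = 2.7689

2.7689


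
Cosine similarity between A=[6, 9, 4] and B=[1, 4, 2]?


A·B = 6·1 + 9·4 + 4·2 = 50
‖A‖ = √133 = 11.5326, ‖B‖ = √21 = 4.5826
cos = 50/(√133·√21) = 50/√2793 = 0.9461

0.9461


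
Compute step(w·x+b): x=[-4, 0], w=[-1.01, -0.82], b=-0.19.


z = (-4)·(-1.01) + (0)·(-0.82) - 0.19
  = 3.85
step(z) = 1 (z≥0)

1


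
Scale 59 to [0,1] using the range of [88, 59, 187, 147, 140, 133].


min=59, max=187
(59-59)/(187-59) = 0/128 = 0.0

0.0


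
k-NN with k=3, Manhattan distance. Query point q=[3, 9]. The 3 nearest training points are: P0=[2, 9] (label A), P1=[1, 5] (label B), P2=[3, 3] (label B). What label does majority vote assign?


d(q,P0) = 1  (label A)
d(q,P1) = 6  (label B)
d(q,P2) = 6  (label B)
Votes: A=1, B=2
Majority → B

B


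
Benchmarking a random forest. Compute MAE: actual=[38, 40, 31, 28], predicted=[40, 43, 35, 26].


Absolute errors: |38-40|=2, |40-43|=3, |31-35|=4, |28-26|=2
Sum = 11
MAE = 11/4 = 11/4

11/4


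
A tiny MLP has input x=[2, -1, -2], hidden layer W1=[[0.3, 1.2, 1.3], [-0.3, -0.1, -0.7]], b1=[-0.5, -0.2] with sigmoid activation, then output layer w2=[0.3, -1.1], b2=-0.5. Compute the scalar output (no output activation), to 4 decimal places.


z1[0] = (0.3)·(2) + (1.2)·(-1) + (1.3)·(-2) - 0.5 = -3.7
z1[1] = (-0.3)·(2) + (-0.1)·(-1) + (-0.7)·(-2) - 0.2 = 0.7
h = sigmoid(z1) = [0.0241, 0.6682]
output = (0.3)·(0.0241) + (-1.1)·(0.6682) - 0.5 = -1.2278

-1.2278


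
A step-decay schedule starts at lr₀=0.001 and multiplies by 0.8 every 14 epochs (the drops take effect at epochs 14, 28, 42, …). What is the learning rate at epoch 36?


n_drops = ⌊36/14⌋ = 2
lr = 0.001·0.8^2 = 0.001·0.64 = 0.00064

0.00064


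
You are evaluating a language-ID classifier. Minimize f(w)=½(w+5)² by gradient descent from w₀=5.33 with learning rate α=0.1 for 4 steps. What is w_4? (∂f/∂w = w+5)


step 1: grad = 5.33+5 = 10.33; w = 5.33 - 0.1·(10.33) = 4.297
step 2: grad = 4.297+5 = 9.297; w = 4.297 - 0.1·(9.297) = 3.3673
step 3: grad = 3.3673+5 = 8.3673; w = 3.3673 - 0.1·(8.3673) = 2.53057
step 4: grad = 2.53057+5 = 7.53057; w = 2.53057 - 0.1·(7.53057) = 1.777513

1.777513


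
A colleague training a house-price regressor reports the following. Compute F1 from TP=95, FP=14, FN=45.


Precision = 95/109 = 0.8716
Recall = 95/140 = 0.6786
F1 = 2·P·R/(P+R) = 2·TP/(2·TP+FP+FN) = 190/(190+14+45) = 190/249 = 0.7631

0.7631


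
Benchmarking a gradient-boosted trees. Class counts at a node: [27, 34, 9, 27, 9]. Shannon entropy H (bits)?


Probabilities: [27/106, 34/106, 9/106, 27/106, 9/106] ≈ [0.2547, 0.3208, 0.0849, 0.2547, 0.0849]
H = -((27/106)·log₂(27/106) + (34/106)·log₂(34/106) + (9/106)·log₂(9/106) + (27/106)·log₂(27/106) + (9/106)·log₂(9/106))
  = 2.1355 bits

2.1355 bits


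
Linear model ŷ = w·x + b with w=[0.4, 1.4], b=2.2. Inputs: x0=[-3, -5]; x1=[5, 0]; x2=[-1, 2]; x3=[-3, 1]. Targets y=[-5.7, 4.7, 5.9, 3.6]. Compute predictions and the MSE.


ŷ0 = (0.4)·(-3) + (1.4)·(-5) + 2.2 = -6.0
ŷ1 = (0.4)·(5) + (1.4)·(0) + 2.2 = 4.2
ŷ2 = (0.4)·(-1) + (1.4)·(2) + 2.2 = 4.6
ŷ3 = (0.4)·(-3) + (1.4)·(1) + 2.2 = 2.4
errors² = [0.09, 0.25, 1.69, 1.44]
MSE = 3.4700/4 = 0.8675

0.8675


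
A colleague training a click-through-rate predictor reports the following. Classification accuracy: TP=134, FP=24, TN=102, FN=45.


Accuracy = (TP+TN)/(TP+TN+FP+FN)
= (134+102)/(305)
= 236/305 = 77.38%

77.38%


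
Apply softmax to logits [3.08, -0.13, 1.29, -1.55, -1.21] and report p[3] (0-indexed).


Exponentials: e^3.08=21.7584, e^-0.13=0.8781, e^1.29=3.6328, e^-1.55=0.2122, e^-1.21=0.2982
Sum = 26.7797
Softmax = [0.8125, 0.0328, 0.1357, 0.0079, 0.0111]
p[3] = 0.2122/26.7797 = 0.0079

0.0079


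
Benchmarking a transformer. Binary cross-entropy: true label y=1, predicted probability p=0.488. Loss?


BCE = -[y·ln(p) + (1-y)·ln(1-p)]
= -1·ln(0.488) - 0
= -ln(0.488) = 0.7174

0.7174


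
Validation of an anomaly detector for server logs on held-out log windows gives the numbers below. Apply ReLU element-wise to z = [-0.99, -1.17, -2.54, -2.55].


ReLU(-0.99) = max(0, -0.99) = 0.0
ReLU(-1.17) = max(0, -1.17) = 0.0
ReLU(-2.54) = max(0, -2.54) = 0.0
ReLU(-2.55) = max(0, -2.55) = 0.0
result = [0.0, 0.0, 0.0, 0.0]

[0.0, 0.0, 0.0, 0.0]


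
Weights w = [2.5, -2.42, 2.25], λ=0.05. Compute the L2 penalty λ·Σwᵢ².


‖w‖₂² = (2.5)² + (-2.42)² + (2.25)²
     = 6.25 + 5.8564 + 5.0625
     = 17.1689
λ·‖w‖₂² = 0.05·17.1689 = 0.858445

0.858445


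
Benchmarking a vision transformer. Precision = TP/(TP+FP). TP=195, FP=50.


Precision = TP/(TP+FP)
= 195/(195+50)
= 195/245 = 79.59%

79.59%


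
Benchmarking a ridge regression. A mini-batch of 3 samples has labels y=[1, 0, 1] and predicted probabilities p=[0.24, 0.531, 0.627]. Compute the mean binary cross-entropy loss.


L[0] = -ln(0.24) = 1.4271
L[1] = -ln(1-0.531) = -ln(0.469) = 0.7572
L[2] = -ln(0.627) = 0.4668
mean = (1.4271 + 0.7572 + 0.4668)/3 = 0.8837

0.8837


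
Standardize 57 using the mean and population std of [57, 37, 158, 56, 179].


μ = 97.4, σ = 58.8646
z = (57 - 97.4)/58.8646 = -0.6863

-0.6863


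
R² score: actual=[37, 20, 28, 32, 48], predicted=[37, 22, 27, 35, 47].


ȳ = 33
SS_res = Σ(y-ŷ)² = 15
SS_tot = Σ(y-ȳ)² = 436
R² = 1 - SS_res/SS_tot = 1 - 0.0344 = 0.9656

0.9656


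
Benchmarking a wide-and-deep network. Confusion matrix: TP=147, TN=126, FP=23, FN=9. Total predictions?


Total = TP + TN + FP + FN
= 147 + 126 + 23 + 9
= 305
(Predicted positive: 170, predicted negative: 135)

305


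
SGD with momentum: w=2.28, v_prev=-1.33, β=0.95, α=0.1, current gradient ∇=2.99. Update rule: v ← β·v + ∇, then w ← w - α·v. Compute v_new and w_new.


v_new = 0.95·-1.33 + 2.99 = -1.2635 + 2.99 = 1.7265
w_new = 2.28 - 0.1·1.7265 = 2.28 - 0.17265 = 2.10735

v_new=1.7265, w_new=2.10735


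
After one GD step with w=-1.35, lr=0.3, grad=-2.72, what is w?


w_new = w - α·∇
= -1.35 - 0.3·-2.72
= -1.35 + 0.816
= -0.534

-0.534


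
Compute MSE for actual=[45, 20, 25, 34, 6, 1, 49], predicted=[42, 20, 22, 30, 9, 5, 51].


Squared errors: (45-42)²=9, (20-20)²=0, (25-22)²=9, (34-30)²=16, (6-9)²=9, (1-5)²=16, (49-51)²=4
Sum = 63
MSE = 63/7 = 9

9


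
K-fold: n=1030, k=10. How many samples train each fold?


Fold size = 1030/10 = 103
Training per fold = 1030 - 103 = 927

927


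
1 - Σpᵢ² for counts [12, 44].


Probabilities: [12/56, 44/56] ≈ [0.2143, 0.7857]
Σpᵢ² = (144 + 1936)/56² = 2080/3136
Gini = 1 - Σpᵢ² = 1 - 2080/3136 = 0.3367

0.3367


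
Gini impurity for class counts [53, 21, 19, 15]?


Probabilities: [53/108, 21/108, 19/108, 15/108] ≈ [0.4907, 0.1944, 0.1759, 0.1389]
Σpᵢ² = (2809 + 441 + 361 + 225)/108² = 3836/11664
Gini = 1 - Σpᵢ² = 1 - 3836/11664 = 0.6711

0.6711


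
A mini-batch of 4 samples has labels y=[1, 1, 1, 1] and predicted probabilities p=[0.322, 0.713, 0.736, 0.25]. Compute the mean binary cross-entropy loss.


L[0] = -ln(0.322) = 1.1332
L[1] = -ln(0.713) = 0.3383
L[2] = -ln(0.736) = 0.3065
L[3] = -ln(0.25) = 1.3863
mean = (1.1332 + 0.3383 + 0.3065 + 1.3863)/4 = 0.7911

0.7911


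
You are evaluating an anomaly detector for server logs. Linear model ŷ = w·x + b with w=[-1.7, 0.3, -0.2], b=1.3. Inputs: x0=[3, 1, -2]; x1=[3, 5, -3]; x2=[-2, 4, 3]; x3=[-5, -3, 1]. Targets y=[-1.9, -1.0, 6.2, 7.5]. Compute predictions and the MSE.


ŷ0 = (-1.7)·(3) + (0.3)·(1) + (-0.2)·(-2) + 1.3 = -3.1
ŷ1 = (-1.7)·(3) + (0.3)·(5) + (-0.2)·(-3) + 1.3 = -1.7
ŷ2 = (-1.7)·(-2) + (0.3)·(4) + (-0.2)·(3) + 1.3 = 5.3
ŷ3 = (-1.7)·(-5) + (0.3)·(-3) + (-0.2)·(1) + 1.3 = 8.7
errors² = [1.44, 0.49, 0.81, 1.44]
MSE = 4.1800/4 = 1.045

1.045


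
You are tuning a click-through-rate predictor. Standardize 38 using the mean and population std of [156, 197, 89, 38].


μ = 120, σ = 61.0533
z = (38 - 120)/61.0533 = -1.3431

-1.3431


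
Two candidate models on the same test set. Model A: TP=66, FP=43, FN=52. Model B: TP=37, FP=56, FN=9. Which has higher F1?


Model A: P=66/109=0.6055, R=66/118=0.5593, F1=2PR/(P+R)=2TP/(2TP+FP+FN)=132/227=0.5815
Model B: P=37/93=0.3978, R=37/46=0.8043, F1=2PR/(P+R)=2TP/(2TP+FP+FN)=74/139=0.5324
0.5815 > 0.5324 → Model A

Model A


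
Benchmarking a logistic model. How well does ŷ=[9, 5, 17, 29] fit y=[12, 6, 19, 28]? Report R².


ȳ = 16.25
SS_res = Σ(y-ŷ)² = 15
SS_tot = Σ(y-ȳ)² = 268.75
R² = 1 - SS_res/SS_tot = 1 - 0.0558 = 0.9442

0.9442


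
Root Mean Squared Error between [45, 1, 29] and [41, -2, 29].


MSE = 25/3 = 8.3333
RMSE = √(25/3) = 2.8868

2.8868


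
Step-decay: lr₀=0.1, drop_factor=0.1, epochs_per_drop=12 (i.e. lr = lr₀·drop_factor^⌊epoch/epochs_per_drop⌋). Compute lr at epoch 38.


n_drops = ⌊38/12⌋ = 3
lr = 0.1·0.1^3 = 0.1·0.001 = 0.0001

0.0001


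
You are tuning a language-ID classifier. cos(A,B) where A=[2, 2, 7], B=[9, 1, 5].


A·B = 2·9 + 2·1 + 7·5 = 55
‖A‖ = √57 = 7.5498, ‖B‖ = √107 = 10.3441
cos = 55/(√57·√107) = 55/√6099 = 0.7043

0.7043


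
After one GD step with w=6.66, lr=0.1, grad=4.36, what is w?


w_new = w - α·∇
= 6.66 - 0.1·4.36
= 6.66 - 0.436
= 6.224

6.224


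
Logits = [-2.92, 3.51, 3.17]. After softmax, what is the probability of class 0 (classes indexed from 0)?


Exponentials: e^-2.92=0.0539, e^3.51=33.4483, e^3.17=23.8075
Sum = 57.3097
Softmax = [0.0009, 0.5836, 0.4154]
p[0] = 0.0539/57.3097 = 0.0009

0.0009


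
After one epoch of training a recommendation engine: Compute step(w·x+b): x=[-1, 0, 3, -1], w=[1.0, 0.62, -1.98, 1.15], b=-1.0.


z = (-1)·(1.0) + (0)·(0.62) + (3)·(-1.98) + (-1)·(1.15) - 1.0
  = -9.09
step(z) = 0 (z<0)

0


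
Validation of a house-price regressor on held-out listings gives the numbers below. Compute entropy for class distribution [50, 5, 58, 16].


Probabilities: [50/129, 5/129, 58/129, 16/129] ≈ [0.3876, 0.0388, 0.4496, 0.124]
H = -((50/129)·log₂(50/129) + (5/129)·log₂(5/129) + (58/129)·log₂(58/129) + (16/129)·log₂(16/129))
  = 1.6037 bits

1.6037 bits


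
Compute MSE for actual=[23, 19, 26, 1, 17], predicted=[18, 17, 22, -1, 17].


Squared errors: (23-18)²=25, (19-17)²=4, (26-22)²=16, (1+ 1)²=4, (17-17)²=0
Sum = 49
MSE = 49/5 = 49/5

49/5


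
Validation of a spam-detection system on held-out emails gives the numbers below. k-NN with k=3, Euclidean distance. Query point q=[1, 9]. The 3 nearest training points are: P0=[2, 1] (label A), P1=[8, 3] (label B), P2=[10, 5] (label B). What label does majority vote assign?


d(q,P0) = 8.0623  (label A)
d(q,P1) = 9.2195  (label B)
d(q,P2) = 9.8489  (label B)
Votes: A=1, B=2
Majority → B

B


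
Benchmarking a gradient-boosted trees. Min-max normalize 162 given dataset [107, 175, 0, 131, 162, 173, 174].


min=0, max=175
(162-0)/(175-0) = 162/175 = 0.9257

0.9257


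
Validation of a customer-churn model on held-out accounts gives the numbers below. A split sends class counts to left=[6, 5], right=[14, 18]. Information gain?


Parent = [20, 23], H_parent = 0.9965
H_left = 0.994 (n=11), H_right = 0.9887 (n=32)
H_children = (11/43)·0.994 + (32/43)·0.9887 = 0.9901
IG = 0.9965 - 0.9901 = 0.0064

0.0064


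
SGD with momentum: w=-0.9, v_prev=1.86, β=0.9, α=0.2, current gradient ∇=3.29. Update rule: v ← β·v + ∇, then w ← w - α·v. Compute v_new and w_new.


v_new = 0.9·1.86 + 3.29 = 1.674 + 3.29 = 4.964
w_new = -0.9 - 0.2·4.964 = -0.9 - 0.9928 = -1.8928

v_new=4.964, w_new=-1.8928


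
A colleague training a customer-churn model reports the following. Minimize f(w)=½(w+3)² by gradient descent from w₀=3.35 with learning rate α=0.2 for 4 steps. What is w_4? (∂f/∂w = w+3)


step 1: grad = 3.35+3 = 6.35; w = 3.35 - 0.2·(6.35) = 2.08
step 2: grad = 2.08+3 = 5.08; w = 2.08 - 0.2·(5.08) = 1.064
step 3: grad = 1.064+3 = 4.064; w = 1.064 - 0.2·(4.064) = 0.2512
step 4: grad = 0.2512+3 = 3.2512; w = 0.2512 - 0.2·(3.2512) = -0.39904

-0.39904


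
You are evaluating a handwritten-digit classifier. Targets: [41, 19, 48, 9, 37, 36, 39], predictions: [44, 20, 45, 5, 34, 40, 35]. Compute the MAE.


Absolute errors: |41-44|=3, |19-20|=1, |48-45|=3, |9-5|=4, |37-34|=3, |36-40|=4, |39-35|=4
Sum = 22
MAE = 22/7 = 22/7

22/7


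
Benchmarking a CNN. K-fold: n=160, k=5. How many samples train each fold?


Fold size = 160/5 = 32
Training per fold = 160 - 32 = 128

128


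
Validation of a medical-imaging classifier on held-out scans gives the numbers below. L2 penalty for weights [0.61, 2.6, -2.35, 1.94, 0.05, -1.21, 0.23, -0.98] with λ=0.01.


‖w‖₂² = (0.61)² + (2.6)² + (-2.35)² + (1.94)² + (0.05)² + (-1.21)² + (0.23)² + (-0.98)²
     = 0.3721 + 6.76 + 5.5225 + 3.7636 + 0.0025 + 1.4641 + 0.0529 + 0.9604
     = 18.8981
λ·‖w‖₂² = 0.01·18.8981 = 0.188981

0.188981


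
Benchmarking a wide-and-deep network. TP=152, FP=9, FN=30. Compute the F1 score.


Precision = 152/161 = 0.9441
Recall = 152/182 = 0.8352
F1 = 2·P·R/(P+R) = 2·TP/(2·TP+FP+FN) = 304/(304+9+30) = 304/343 = 0.8863

0.8863


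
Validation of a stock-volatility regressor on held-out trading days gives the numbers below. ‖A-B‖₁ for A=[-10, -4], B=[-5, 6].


d = |-10+ 5| + |-4-6|
  = 5 + 10
  = 15

15


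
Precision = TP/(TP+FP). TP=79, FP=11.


Precision = TP/(TP+FP)
= 79/(79+11)
= 79/90 = 87.78%

87.78%


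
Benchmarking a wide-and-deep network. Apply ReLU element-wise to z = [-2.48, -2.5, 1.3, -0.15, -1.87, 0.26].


ReLU(-2.48) = max(0, -2.48) = 0.0
ReLU(-2.5) = max(0, -2.5) = 0.0
ReLU(1.3) = max(0, 1.3) = 1.3
ReLU(-0.15) = max(0, -0.15) = 0.0
ReLU(-1.87) = max(0, -1.87) = 0.0
ReLU(0.26) = max(0, 0.26) = 0.26
result = [0.0, 0.0, 1.3, 0.0, 0.0, 0.26]

[0.0, 0.0, 1.3, 0.0, 0.0, 0.26]


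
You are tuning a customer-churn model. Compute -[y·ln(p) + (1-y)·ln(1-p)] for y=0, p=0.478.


BCE = -[y·ln(p) + (1-y)·ln(1-p)]
= -0 - 1·ln(1-0.478)
= -ln(0.522) = 0.6501

0.6501


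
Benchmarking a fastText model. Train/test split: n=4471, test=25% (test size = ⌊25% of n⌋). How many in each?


Test = ⌊4471·25/100⌋ = 1117
Train = 4471 - 1117 = 3354

Train: 3354, Test: 1117


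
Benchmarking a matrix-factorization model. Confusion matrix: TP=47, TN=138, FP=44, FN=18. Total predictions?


Total = TP + TN + FP + FN
= 47 + 138 + 44 + 18
= 247
(Predicted positive: 91, predicted negative: 156)

247


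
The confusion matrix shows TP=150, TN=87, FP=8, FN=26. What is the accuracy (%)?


Accuracy = (TP+TN)/(TP+TN+FP+FN)
= (150+87)/(271)
= 237/271 = 87.45%

87.45%


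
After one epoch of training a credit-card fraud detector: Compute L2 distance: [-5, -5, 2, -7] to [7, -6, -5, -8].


d = √((-5-7)² + (-5+ 6)² + (2+ 5)² + (-7+ 8)²)
  = √(144 + 1 + 49 + 1)
  = √195 = 13.9642

13.9642


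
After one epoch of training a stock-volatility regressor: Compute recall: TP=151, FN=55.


Recall = TP/(TP+FN)
= 151/(151+55)
= 151/206 = 73.3%

73.3%


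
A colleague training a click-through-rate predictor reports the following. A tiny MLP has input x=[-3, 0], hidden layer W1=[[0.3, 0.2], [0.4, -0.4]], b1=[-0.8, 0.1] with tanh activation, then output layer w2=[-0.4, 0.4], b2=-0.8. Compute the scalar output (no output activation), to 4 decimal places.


z1[0] = (0.3)·(-3) + (0.2)·(0) - 0.8 = -1.7
z1[1] = (0.4)·(-3) + (-0.4)·(0) + 0.1 = -1.1
h = tanh(z1) = [-0.9354, -0.8005]
output = (-0.4)·(-0.9354) + (0.4)·(-0.8005) - 0.8 = -0.746

-0.746


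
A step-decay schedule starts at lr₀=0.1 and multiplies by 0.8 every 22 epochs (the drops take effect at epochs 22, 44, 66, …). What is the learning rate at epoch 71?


n_drops = ⌊71/22⌋ = 3
lr = 0.1·0.8^3 = 0.1·0.512 = 0.0512

0.0512


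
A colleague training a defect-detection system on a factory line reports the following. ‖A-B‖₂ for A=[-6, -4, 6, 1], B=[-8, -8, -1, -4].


d = √((-6+ 8)² + (-4+ 8)² + (6+ 1)² + (1+ 4)²)
  = √(4 + 16 + 49 + 25)
  = √94 = 9.6954

9.6954


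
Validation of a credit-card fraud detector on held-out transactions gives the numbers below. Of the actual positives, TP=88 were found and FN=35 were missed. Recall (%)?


Recall = TP/(TP+FN)
= 88/(88+35)
= 88/123 = 71.54%

71.54%


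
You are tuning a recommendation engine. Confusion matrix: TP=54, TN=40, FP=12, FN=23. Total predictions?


Total = TP + TN + FP + FN
= 54 + 40 + 12 + 23
= 129
(Predicted positive: 66, predicted negative: 63)

129


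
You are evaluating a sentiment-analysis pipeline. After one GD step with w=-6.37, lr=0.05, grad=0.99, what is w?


w_new = w - α·∇
= -6.37 - 0.05·0.99
= -6.37 - 0.0495
= -6.4195

-6.4195


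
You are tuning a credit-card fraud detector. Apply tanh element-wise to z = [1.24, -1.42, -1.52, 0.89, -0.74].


tanh(1.24) = 0.8455
tanh(-1.42) = -0.8896
tanh(-1.52) = -0.9087
tanh(0.89) = 0.7114
tanh(-0.74) = -0.6291
result = [0.8455, -0.8896, -0.9087, 0.7114, -0.6291]

[0.8455, -0.8896, -0.9087, 0.7114, -0.6291]


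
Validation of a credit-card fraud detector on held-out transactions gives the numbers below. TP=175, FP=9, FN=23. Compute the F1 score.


Precision = 175/184 = 0.9511
Recall = 175/198 = 0.8838
F1 = 2·P·R/(P+R) = 2·TP/(2·TP+FP+FN) = 350/(350+9+23) = 350/382 = 0.9162

0.9162


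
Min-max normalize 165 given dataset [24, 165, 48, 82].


min=24, max=165
(165-24)/(165-24) = 141/141 = 1.0

1.0


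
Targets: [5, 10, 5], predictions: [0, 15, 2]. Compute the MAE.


Absolute errors: |5-0|=5, |10-15|=5, |5-2|=3
Sum = 13
MAE = 13/3 = 13/3

13/3


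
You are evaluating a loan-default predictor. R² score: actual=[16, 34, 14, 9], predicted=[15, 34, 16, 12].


ȳ = 18.25
SS_res = Σ(y-ŷ)² = 14
SS_tot = Σ(y-ȳ)² = 356.75
R² = 1 - SS_res/SS_tot = 1 - 0.0392 = 0.9608

0.9608


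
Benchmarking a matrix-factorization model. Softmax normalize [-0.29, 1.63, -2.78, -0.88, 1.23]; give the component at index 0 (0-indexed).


Exponentials: e^-0.29=0.7483, e^1.63=5.1039, e^-2.78=0.062, e^-0.88=0.4148, e^1.23=3.4212
Sum = 9.7502
Softmax = [0.0767, 0.5235, 0.0064, 0.0425, 0.3509]
p[0] = 0.7483/9.7502 = 0.0767

0.0767


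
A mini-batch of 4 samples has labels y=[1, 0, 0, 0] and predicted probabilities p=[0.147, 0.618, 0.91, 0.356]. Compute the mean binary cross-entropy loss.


L[0] = -ln(0.147) = 1.9173
L[1] = -ln(1-0.618) = -ln(0.382) = 0.9623
L[2] = -ln(1-0.91) = -ln(0.09) = 2.4079
L[3] = -ln(1-0.356) = -ln(0.644) = 0.4401
mean = (1.9173 + 0.9623 + 2.4079 + 0.4401)/4 = 1.4319

1.4319


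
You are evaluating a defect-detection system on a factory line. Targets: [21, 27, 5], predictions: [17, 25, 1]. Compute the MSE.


Squared errors: (21-17)²=16, (27-25)²=4, (5-1)²=16
Sum = 36
MSE = 36/3 = 12

12


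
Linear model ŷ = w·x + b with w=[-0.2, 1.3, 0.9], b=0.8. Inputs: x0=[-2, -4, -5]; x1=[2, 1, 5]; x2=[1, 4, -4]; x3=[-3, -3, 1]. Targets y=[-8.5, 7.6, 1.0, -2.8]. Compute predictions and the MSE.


ŷ0 = (-0.2)·(-2) + (1.3)·(-4) + (0.9)·(-5) + 0.8 = -8.5
ŷ1 = (-0.2)·(2) + (1.3)·(1) + (0.9)·(5) + 0.8 = 6.2
ŷ2 = (-0.2)·(1) + (1.3)·(4) + (0.9)·(-4) + 0.8 = 2.2
ŷ3 = (-0.2)·(-3) + (1.3)·(-3) + (0.9)·(1) + 0.8 = -1.6
errors² = [0.0, 1.96, 1.44, 1.44]
MSE = 4.8400/4 = 1.21

1.21


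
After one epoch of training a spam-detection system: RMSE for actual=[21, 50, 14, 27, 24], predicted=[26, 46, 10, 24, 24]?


MSE = 66/5 = 13.2
RMSE = √(66/5) = 3.6332

3.6332


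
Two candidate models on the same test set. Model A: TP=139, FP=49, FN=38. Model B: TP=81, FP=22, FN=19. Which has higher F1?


Model A: P=139/188=0.7394, R=139/177=0.7853, F1=2PR/(P+R)=2TP/(2TP+FP+FN)=278/365=0.7616
Model B: P=81/103=0.7864, R=81/100=0.81, F1=2PR/(P+R)=2TP/(2TP+FP+FN)=162/203=0.798
0.7616 < 0.798 → Model B

Model B


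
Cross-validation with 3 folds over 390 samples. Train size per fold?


Fold size = 390/3 = 130
Training per fold = 390 - 130 = 260

260


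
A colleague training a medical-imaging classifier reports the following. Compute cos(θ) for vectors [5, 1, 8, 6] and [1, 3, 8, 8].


A·B = 5·1 + 1·3 + 8·8 + 6·8 = 120
‖A‖ = √126 = 11.225, ‖B‖ = √138 = 11.7473
cos = 120/(√126·√138) = 120/√17388 = 0.91

0.91


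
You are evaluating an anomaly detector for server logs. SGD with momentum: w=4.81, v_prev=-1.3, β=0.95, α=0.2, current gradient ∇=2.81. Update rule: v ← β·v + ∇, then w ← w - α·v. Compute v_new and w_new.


v_new = 0.95·-1.3 + 2.81 = -1.235 + 2.81 = 1.575
w_new = 4.81 - 0.2·1.575 = 4.81 - 0.315 = 4.495

v_new=1.575, w_new=4.495


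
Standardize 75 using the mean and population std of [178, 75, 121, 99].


μ = 118.25, σ = 38.1404
z = (75 - 118.25)/38.1404 = -1.134

-1.134


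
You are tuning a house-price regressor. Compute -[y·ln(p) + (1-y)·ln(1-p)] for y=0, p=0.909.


BCE = -[y·ln(p) + (1-y)·ln(1-p)]
= -0 - 1·ln(1-0.909)
= -ln(0.091) = 2.3969

2.3969


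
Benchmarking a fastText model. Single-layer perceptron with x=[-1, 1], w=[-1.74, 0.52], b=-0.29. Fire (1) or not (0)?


z = (-1)·(-1.74) + (1)·(0.52) - 0.29
  = 1.97
step(z) = 1 (z≥0)

1


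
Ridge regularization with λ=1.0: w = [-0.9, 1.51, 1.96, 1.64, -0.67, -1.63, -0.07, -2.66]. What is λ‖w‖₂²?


‖w‖₂² = (-0.9)² + (1.51)² + (1.96)² + (1.64)² + (-0.67)² + (-1.63)² + (-0.07)² + (-2.66)²
     = 0.81 + 2.2801 + 3.8416 + 2.6896 + 0.4489 + 2.6569 + 0.0049 + 7.0756
     = 19.8076
λ·‖w‖₂² = 1.0·19.8076 = 19.8076

19.8076


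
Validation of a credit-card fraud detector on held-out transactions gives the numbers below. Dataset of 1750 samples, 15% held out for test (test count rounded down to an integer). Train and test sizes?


Test = ⌊1750·15/100⌋ = 262
Train = 1750 - 262 = 1488

Train: 1488, Test: 262


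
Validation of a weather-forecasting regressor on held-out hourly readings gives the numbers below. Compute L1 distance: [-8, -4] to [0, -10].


d = |-8-0| + |-4+ 10|
  = 8 + 6
  = 14

14


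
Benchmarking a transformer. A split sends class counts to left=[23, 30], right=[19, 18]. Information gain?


Parent = [42, 48], H_parent = 0.9968
H_left = 0.9874 (n=53), H_right = 0.9995 (n=37)
H_children = (53/90)·0.9874 + (37/90)·0.9995 = 0.9924
IG = 0.9968 - 0.9924 = 0.0044

0.0044


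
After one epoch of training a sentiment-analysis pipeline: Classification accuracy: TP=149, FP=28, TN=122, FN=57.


Accuracy = (TP+TN)/(TP+TN+FP+FN)
= (149+122)/(356)
= 271/356 = 76.12%

76.12%


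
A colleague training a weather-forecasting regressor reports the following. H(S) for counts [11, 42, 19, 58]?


Probabilities: [11/130, 42/130, 19/130, 58/130] ≈ [0.0846, 0.3231, 0.1462, 0.4462]
H = -((11/130)·log₂(11/130) + (42/130)·log₂(42/130) + (19/130)·log₂(19/130) + (58/130)·log₂(58/130))
  = 1.7531 bits

1.7531 bits


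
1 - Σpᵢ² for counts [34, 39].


Probabilities: [34/73, 39/73] ≈ [0.4658, 0.5342]
Σpᵢ² = (1156 + 1521)/73² = 2677/5329
Gini = 1 - Σpᵢ² = 1 - 2677/5329 = 0.4977

0.4977


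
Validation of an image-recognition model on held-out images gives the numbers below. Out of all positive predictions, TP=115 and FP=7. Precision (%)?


Precision = TP/(TP+FP)
= 115/(115+7)
= 115/122 = 94.26%

94.26%


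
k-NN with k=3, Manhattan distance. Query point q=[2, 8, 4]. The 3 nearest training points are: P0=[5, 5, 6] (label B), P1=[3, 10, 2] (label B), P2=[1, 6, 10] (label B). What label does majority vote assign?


d(q,P0) = 8  (label B)
d(q,P1) = 5  (label B)
d(q,P2) = 9  (label B)
Votes: A=0, B=3
Majority → B

B


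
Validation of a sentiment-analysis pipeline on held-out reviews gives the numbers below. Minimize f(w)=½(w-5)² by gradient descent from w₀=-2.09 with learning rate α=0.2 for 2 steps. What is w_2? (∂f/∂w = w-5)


step 1: grad = -2.09-5 = -7.09; w = -2.09 - 0.2·(-7.09) = -0.672
step 2: grad = -0.672-5 = -5.672; w = -0.672 - 0.2·(-5.672) = 0.4624

0.4624


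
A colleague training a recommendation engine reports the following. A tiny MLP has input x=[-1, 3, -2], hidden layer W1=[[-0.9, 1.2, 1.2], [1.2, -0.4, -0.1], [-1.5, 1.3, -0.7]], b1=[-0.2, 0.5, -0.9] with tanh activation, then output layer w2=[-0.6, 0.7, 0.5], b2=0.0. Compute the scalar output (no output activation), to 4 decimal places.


z1[0] = (-0.9)·(-1) + (1.2)·(3) + (1.2)·(-2) - 0.2 = 1.9
z1[1] = (1.2)·(-1) + (-0.4)·(3) + (-0.1)·(-2) + 0.5 = -1.7
z1[2] = (-1.5)·(-1) + (1.3)·(3) + (-0.7)·(-2) - 0.9 = 5.9
h = tanh(z1) = [0.9562, -0.9354, 1.0]
output = (-0.6)·(0.9562) + (0.7)·(-0.9354) + (0.5)·(1.0) + 0.0 = -0.7285

-0.7285


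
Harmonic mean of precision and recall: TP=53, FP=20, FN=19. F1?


Precision = 53/73 = 0.726
Recall = 53/72 = 0.7361
F1 = 2·P·R/(P+R) = 2·TP/(2·TP+FP+FN) = 106/(106+20+19) = 106/145 = 0.731

0.731


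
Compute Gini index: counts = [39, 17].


Probabilities: [39/56, 17/56] ≈ [0.6964, 0.3036]
Σpᵢ² = (1521 + 289)/56² = 1810/3136
Gini = 1 - Σpᵢ² = 1 - 1810/3136 = 0.4228

0.4228


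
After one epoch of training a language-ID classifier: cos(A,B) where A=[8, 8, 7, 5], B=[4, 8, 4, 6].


A·B = 8·4 + 8·8 + 7·4 + 5·6 = 154
‖A‖ = √202 = 14.2127, ‖B‖ = √132 = 11.4891
cos = 154/(√202·√132) = 154/√26664 = 0.9431

0.9431


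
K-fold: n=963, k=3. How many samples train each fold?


Fold size = 963/3 = 321
Training per fold = 963 - 321 = 642

642


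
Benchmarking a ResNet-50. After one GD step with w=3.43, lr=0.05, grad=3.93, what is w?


w_new = w - α·∇
= 3.43 - 0.05·3.93
= 3.43 - 0.1965
= 3.2335

3.2335


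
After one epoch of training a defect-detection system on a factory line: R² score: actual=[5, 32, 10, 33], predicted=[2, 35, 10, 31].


ȳ = 20
SS_res = Σ(y-ŷ)² = 22
SS_tot = Σ(y-ȳ)² = 638
R² = 1 - SS_res/SS_tot = 1 - 0.0345 = 0.9655

0.9655


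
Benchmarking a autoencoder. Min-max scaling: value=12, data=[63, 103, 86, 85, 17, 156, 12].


min=12, max=156
(12-12)/(156-12) = 0/144 = 0.0

0.0


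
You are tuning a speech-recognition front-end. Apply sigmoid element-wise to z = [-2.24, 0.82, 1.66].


σ(-2.24) = 1/(1+e^2.24) = 0.0962
σ(0.82) = 1/(1+e^-0.82) = 0.6942
σ(1.66) = 1/(1+e^-1.66) = 0.8402
result = [0.0962, 0.6942, 0.8402]

[0.0962, 0.6942, 0.8402]


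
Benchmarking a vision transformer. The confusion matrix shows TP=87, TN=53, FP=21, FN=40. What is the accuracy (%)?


Accuracy = (TP+TN)/(TP+TN+FP+FN)
= (87+53)/(201)
= 140/201 = 69.65%

69.65%


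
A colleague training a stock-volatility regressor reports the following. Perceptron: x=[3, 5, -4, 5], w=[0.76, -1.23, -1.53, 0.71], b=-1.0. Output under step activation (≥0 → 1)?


z = (3)·(0.76) + (5)·(-1.23) + (-4)·(-1.53) + (5)·(0.71) - 1.0
  = 4.8
step(z) = 1 (z≥0)

1


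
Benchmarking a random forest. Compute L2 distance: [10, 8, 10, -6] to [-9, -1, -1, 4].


d = √((10+ 9)² + (8+ 1)² + (10+ 1)² + (-6-4)²)
  = √(361 + 81 + 121 + 100)
  = √663 = 25.7488

25.7488


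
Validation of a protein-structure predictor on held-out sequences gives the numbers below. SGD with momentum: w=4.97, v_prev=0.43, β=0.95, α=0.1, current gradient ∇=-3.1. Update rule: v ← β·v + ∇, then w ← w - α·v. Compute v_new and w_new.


v_new = 0.95·0.43 - 3.1 = 0.4085 - 3.1 = -2.6915
w_new = 4.97 - 0.1·-2.6915 = 4.97 + 0.26915 = 5.23915

v_new=-2.6915, w_new=5.23915


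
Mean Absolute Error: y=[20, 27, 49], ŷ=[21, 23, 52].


Absolute errors: |20-21|=1, |27-23|=4, |49-52|=3
Sum = 8
MAE = 8/3 = 8/3

8/3


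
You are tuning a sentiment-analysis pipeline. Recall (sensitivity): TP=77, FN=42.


Recall = TP/(TP+FN)
= 77/(77+42)
= 77/119 = 64.71%

64.71%


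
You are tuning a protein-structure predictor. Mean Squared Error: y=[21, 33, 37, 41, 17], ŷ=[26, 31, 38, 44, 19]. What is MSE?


Squared errors: (21-26)²=25, (33-31)²=4, (37-38)²=1, (41-44)²=9, (17-19)²=4
Sum = 43
MSE = 43/5 = 43/5

43/5


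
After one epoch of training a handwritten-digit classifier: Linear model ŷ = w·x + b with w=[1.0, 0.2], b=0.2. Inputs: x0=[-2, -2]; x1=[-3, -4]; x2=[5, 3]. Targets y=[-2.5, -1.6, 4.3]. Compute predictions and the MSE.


ŷ0 = (1.0)·(-2) + (0.2)·(-2) + 0.2 = -2.2
ŷ1 = (1.0)·(-3) + (0.2)·(-4) + 0.2 = -3.6
ŷ2 = (1.0)·(5) + (0.2)·(3) + 0.2 = 5.8
errors² = [0.09, 4.0, 2.25]
MSE = 6.3400/3 = 2.1133

2.1133


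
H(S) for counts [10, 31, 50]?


Probabilities: [10/91, 31/91, 50/91] ≈ [0.1099, 0.3407, 0.5495]
H = -((10/91)·log₂(10/91) + (31/91)·log₂(31/91) + (50/91)·log₂(50/91))
  = 1.354 bits

1.354 bits


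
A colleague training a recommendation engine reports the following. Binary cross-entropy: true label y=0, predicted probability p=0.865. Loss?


BCE = -[y·ln(p) + (1-y)·ln(1-p)]
= -0 - 1·ln(1-0.865)
= -ln(0.135) = 2.0025

2.0025


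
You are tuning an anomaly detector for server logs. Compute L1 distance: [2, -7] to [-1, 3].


d = |2+ 1| + |-7-3|
  = 3 + 10
  = 13

13


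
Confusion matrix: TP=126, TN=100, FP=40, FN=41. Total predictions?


Total = TP + TN + FP + FN
= 126 + 100 + 40 + 41
= 307
(Predicted positive: 166, predicted negative: 141)

307


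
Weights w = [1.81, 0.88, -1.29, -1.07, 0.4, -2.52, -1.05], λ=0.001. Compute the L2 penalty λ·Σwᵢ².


‖w‖₂² = (1.81)² + (0.88)² + (-1.29)² + (-1.07)² + (0.4)² + (-2.52)² + (-1.05)²
     = 3.2761 + 0.7744 + 1.6641 + 1.1449 + 0.16 + 6.3504 + 1.1025
     = 14.4724
λ·‖w‖₂² = 0.001·14.4724 = 0.014472

0.014472


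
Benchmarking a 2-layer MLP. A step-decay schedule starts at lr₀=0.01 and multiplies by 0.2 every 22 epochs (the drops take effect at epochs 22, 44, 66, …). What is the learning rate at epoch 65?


n_drops = ⌊65/22⌋ = 2
lr = 0.01·0.2^2 = 0.01·0.04 = 0.0004

0.0004


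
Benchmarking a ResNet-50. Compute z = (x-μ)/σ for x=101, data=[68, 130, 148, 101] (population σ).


μ = 111.75, σ = 30.3181
z = (101 - 111.75)/30.3181 = -0.3546

-0.3546


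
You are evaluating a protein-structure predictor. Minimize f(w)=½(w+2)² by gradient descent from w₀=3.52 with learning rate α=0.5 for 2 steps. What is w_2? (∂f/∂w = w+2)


step 1: grad = 3.52+2 = 5.52; w = 3.52 - 0.5·(5.52) = 0.76
step 2: grad = 0.76+2 = 2.76; w = 0.76 - 0.5·(2.76) = -0.62

-0.62


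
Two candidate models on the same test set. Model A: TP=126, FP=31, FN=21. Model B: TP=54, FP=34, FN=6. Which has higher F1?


Model A: P=126/157=0.8025, R=126/147=0.8571, F1=2PR/(P+R)=2TP/(2TP+FP+FN)=252/304=0.8289
Model B: P=54/88=0.6136, R=54/60=0.9, F1=2PR/(P+R)=2TP/(2TP+FP+FN)=108/148=0.7297
0.8289 > 0.7297 → Model A

Model A


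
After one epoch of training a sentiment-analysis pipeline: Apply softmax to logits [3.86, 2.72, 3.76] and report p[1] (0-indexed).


Exponentials: e^3.86=47.4654, e^2.72=15.1803, e^3.76=42.9484
Sum = 105.5941
Softmax = [0.4495, 0.1438, 0.4067]
p[1] = 15.1803/105.5941 = 0.1438

0.1438


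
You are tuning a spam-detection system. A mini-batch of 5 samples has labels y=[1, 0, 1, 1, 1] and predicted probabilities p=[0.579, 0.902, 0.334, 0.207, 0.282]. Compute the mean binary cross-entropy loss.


L[0] = -ln(0.579) = 0.5465
L[1] = -ln(1-0.902) = -ln(0.098) = 2.3228
L[2] = -ln(0.334) = 1.0966
L[3] = -ln(0.207) = 1.575
L[4] = -ln(0.282) = 1.2658
mean = (0.5465 + 2.3228 + 1.0966 + 1.575 + 1.2658)/5 = 1.3613

1.3613


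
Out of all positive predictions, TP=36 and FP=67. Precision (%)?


Precision = TP/(TP+FP)
= 36/(36+67)
= 36/103 = 34.95%

34.95%


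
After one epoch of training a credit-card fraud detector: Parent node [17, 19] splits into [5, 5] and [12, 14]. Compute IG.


Parent = [17, 19], H_parent = 0.9978
H_left = 1 (n=10), H_right = 0.9957 (n=26)
H_children = (10/36)·1 + (26/36)·0.9957 = 0.9969
IG = 0.9978 - 0.9969 = 0.0009

0.0009


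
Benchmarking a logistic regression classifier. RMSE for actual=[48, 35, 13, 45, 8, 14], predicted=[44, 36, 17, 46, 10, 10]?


MSE = 54/6 = 9
RMSE = √(54/6) = 3.0

3.0


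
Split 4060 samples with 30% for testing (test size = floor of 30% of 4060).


Test = ⌊4060·30/100⌋ = 1218
Train = 4060 - 1218 = 2842

Train: 2842, Test: 1218


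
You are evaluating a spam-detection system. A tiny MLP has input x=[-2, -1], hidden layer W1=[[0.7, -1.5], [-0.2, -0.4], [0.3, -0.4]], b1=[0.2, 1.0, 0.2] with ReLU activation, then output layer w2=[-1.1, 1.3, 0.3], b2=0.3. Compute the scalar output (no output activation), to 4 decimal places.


z1[0] = (0.7)·(-2) + (-1.5)·(-1) + 0.2 = 0.3
z1[1] = (-0.2)·(-2) + (-0.4)·(-1) + 1.0 = 1.8
z1[2] = (0.3)·(-2) + (-0.4)·(-1) + 0.2 = 0.0
h = ReLU(z1) = [0.3, 1.8, 0.0]
output = (-1.1)·(0.3) + (1.3)·(1.8) + (0.3)·(0.0) + 0.3 = 2.31

2.31


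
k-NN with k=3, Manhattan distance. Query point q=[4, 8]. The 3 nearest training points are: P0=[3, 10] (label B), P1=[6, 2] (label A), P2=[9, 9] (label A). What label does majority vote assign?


d(q,P0) = 3  (label B)
d(q,P1) = 8  (label A)
d(q,P2) = 6  (label A)
Votes: A=2, B=1
Majority → A

A


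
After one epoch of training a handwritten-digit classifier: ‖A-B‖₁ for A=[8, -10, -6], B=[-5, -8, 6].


d = |8+ 5| + |-10+ 8| + |-6-6|
  = 13 + 2 + 12
  = 27

27


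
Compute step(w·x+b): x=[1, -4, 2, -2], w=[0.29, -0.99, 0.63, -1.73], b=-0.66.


z = (1)·(0.29) + (-4)·(-0.99) + (2)·(0.63) + (-2)·(-1.73) - 0.66
  = 8.31
step(z) = 1 (z≥0)

1


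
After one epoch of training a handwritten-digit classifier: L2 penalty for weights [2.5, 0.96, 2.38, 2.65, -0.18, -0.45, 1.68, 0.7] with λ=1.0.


‖w‖₂² = (2.5)² + (0.96)² + (2.38)² + (2.65)² + (-0.18)² + (-0.45)² + (1.68)² + (0.7)²
     = 6.25 + 0.9216 + 5.6644 + 7.0225 + 0.0324 + 0.2025 + 2.8224 + 0.49
     = 23.4058
λ·‖w‖₂² = 1.0·23.4058 = 23.4058

23.4058


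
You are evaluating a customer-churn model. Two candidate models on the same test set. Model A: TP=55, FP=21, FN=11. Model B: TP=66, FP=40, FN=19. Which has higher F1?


Model A: P=55/76=0.7237, R=55/66=0.8333, F1=2PR/(P+R)=2TP/(2TP+FP+FN)=110/142=0.7746
Model B: P=66/106=0.6226, R=66/85=0.7765, F1=2PR/(P+R)=2TP/(2TP+FP+FN)=132/191=0.6911
0.7746 > 0.6911 → Model A

Model A


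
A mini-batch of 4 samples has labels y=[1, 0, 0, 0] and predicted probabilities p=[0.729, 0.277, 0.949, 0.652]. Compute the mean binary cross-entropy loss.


L[0] = -ln(0.729) = 0.3161
L[1] = -ln(1-0.277) = -ln(0.723) = 0.3243
L[2] = -ln(1-0.949) = -ln(0.051) = 2.9759
L[3] = -ln(1-0.652) = -ln(0.348) = 1.0556
mean = (0.3161 + 0.3243 + 2.9759 + 1.0556)/4 = 1.168

1.168


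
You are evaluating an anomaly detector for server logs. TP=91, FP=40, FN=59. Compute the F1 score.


Precision = 91/131 = 0.6947
Recall = 91/150 = 0.6067
F1 = 2·P·R/(P+R) = 2·TP/(2·TP+FP+FN) = 182/(182+40+59) = 182/281 = 0.6477

0.6477


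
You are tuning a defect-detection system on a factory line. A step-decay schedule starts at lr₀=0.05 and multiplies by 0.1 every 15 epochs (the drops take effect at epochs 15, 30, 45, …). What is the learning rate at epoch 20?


n_drops = ⌊20/15⌋ = 1
lr = 0.05·0.1^1 = 0.05·0.1 = 0.005

0.005


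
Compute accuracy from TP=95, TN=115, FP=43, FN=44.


Accuracy = (TP+TN)/(TP+TN+FP+FN)
= (95+115)/(297)
= 210/297 = 70.71%

70.71%


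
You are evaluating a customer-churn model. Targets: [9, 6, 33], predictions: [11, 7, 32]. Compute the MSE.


Squared errors: (9-11)²=4, (6-7)²=1, (33-32)²=1
Sum = 6
MSE = 6/3 = 2

2


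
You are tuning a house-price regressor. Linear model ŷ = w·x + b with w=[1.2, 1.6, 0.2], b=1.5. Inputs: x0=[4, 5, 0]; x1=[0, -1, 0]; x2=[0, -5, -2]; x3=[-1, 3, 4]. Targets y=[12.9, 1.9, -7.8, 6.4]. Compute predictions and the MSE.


ŷ0 = (1.2)·(4) + (1.6)·(5) + (0.2)·(0) + 1.5 = 14.3
ŷ1 = (1.2)·(0) + (1.6)·(-1) + (0.2)·(0) + 1.5 = -0.1
ŷ2 = (1.2)·(0) + (1.6)·(-5) + (0.2)·(-2) + 1.5 = -6.9
ŷ3 = (1.2)·(-1) + (1.6)·(3) + (0.2)·(4) + 1.5 = 5.9
errors² = [1.96, 4.0, 0.81, 0.25]
MSE = 7.0200/4 = 1.755

1.755


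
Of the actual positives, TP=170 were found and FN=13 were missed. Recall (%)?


Recall = TP/(TP+FN)
= 170/(170+13)
= 170/183 = 92.9%

92.9%


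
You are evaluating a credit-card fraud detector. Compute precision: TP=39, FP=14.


Precision = TP/(TP+FP)
= 39/(39+14)
= 39/53 = 73.58%

73.58%


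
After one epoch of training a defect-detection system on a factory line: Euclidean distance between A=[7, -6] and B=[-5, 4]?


d = √((7+ 5)² + (-6-4)²)
  = √(144 + 100)
  = √244 = 15.6205

15.6205


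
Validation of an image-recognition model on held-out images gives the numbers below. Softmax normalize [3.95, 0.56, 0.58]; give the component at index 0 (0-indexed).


Exponentials: e^3.95=51.9354, e^0.56=1.7507, e^0.58=1.786
Sum = 55.4721
Softmax = [0.9362, 0.0316, 0.0322]
p[0] = 51.9354/55.4721 = 0.9362

0.9362


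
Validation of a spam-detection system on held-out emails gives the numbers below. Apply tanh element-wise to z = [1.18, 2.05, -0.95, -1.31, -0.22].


tanh(1.18) = 0.8275
tanh(2.05) = 0.9674
tanh(-0.95) = -0.7398
tanh(-1.31) = -0.8643
tanh(-0.22) = -0.2165
result = [0.8275, 0.9674, -0.7398, -0.8643, -0.2165]

[0.8275, 0.9674, -0.7398, -0.8643, -0.2165]


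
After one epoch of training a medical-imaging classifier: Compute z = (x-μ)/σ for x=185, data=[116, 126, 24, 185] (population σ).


μ = 112.75, σ = 57.6254
z = (185 - 112.75)/57.6254 = 1.2538

1.2538


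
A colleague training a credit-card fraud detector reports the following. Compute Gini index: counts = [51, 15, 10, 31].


Probabilities: [51/107, 15/107, 10/107, 31/107] ≈ [0.4766, 0.1402, 0.0935, 0.2897]
Σpᵢ² = (2601 + 225 + 100 + 961)/107² = 3887/11449
Gini = 1 - Σpᵢ² = 1 - 3887/11449 = 0.6605

0.6605


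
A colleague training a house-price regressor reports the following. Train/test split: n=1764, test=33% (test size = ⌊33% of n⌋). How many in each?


Test = ⌊1764·33/100⌋ = 582
Train = 1764 - 582 = 1182

Train: 1182, Test: 582


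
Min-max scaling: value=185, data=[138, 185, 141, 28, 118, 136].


min=28, max=185
(185-28)/(185-28) = 157/157 = 1.0

1.0
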